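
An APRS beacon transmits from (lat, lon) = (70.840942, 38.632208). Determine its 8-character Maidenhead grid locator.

KQ90hu51

Shift to the Maidenhead origin (180°W, 90°S): lon 218.63221, lat 160.84094.
Field: 218.63221/20 → 10 → K, 160.84094/10 → 16 → Q; chars KQ.
Square: 18.63221/2 → 9, 0.84094/1 → 0; chars 90.
Subsquare: 0.63221/0.0833333 → 7 → h, 0.84094/0.0416667 → 20 → u; chars hu.
Extended square: 0.04887/0.00833333 → 5, 0.00761/0.00416667 → 1; chars 51.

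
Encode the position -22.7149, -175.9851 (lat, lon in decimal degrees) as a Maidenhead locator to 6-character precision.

AG27ag

Offset from 180°W / 90°S: lon 4.0149°, lat 67.2851°.
Field: lon ⌊4.0149/20⌋ = 0 → A; lat ⌊67.2851/10⌋ = 6 → G.
Square: lon ⌊4.0149/2⌋ = 2; lat ⌊7.2851/1⌋ = 7.
Subsquare: lon ⌊0.0149/0.0833333⌋ = 0 → a; lat ⌊0.2851/0.0416667⌋ = 6 → g.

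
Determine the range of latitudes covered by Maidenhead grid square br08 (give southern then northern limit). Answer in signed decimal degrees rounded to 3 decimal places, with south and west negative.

88.000, 89.000

Field B=1, R=17: +1·20° lon, +17·10° lat → SW at lon -160°, lat 80°.
Square 0, 8: +0·2° lon, +8·1° lat → SW at lon -160°, lat 88°.
Cell spans 2° lon × 1° lat.
south 88.000, north 89.000.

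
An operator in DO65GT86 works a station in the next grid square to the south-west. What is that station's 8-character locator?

Longitude extended square 8; −1 → 7.
Latitude extended square 6; −1 → 5.

DO65gt75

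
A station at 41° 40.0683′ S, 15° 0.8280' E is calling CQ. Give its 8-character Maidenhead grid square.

Offset from 180°W / 90°S: lon 195.01380°, lat 48.33219°.
Field: 195.01380/20 → 9 → J, 48.33219/10 → 4 → E; chars JE.
Square: 15.01380/2 → 7, 8.33219/1 → 8; chars 78.
Subsquare: 1.01380/0.0833333 → 12 → m, 0.33219/0.0416667 → 7 → h; chars mh.
Extended square: 0.01380/0.00833333 → 1, 0.04053/0.00416667 → 9; chars 19.

JE78mh19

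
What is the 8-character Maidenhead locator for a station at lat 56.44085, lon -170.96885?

AO46mk35

Add 180° to longitude and 90° to latitude: 9.03115, 146.44085.
Field: 9.03115/20 → 0 → A, 146.44085/10 → 14 → O; chars AO.
Square: 9.03115/2 → 4, 6.44085/1 → 6; chars 46.
Subsquare: 1.03115/0.0833333 → 12 → m, 0.44085/0.0416667 → 10 → k; chars mk.
Extended square: 0.03115/0.00833333 → 3, 0.02418/0.00416667 → 5; chars 35.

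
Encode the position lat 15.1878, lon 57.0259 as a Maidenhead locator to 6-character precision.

LK85me

Add 180° to longitude and 90° to latitude: 237.0259, 105.1878.
Field (20°×10°, letters A–R): 237.0259/20 → 11 → L, 105.1878/10 → 10 → K; chars LK.
Square (2°×1°, digits 0–9): 17.0259/2 → 8, 5.1878/1 → 5; chars 85.
Subsquare (5′×2.5′, letters a–x): 1.0259/0.0833333 → 12 → m, 0.1878/0.0416667 → 4 → e; chars me.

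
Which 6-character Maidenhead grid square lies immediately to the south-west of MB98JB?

MB98ia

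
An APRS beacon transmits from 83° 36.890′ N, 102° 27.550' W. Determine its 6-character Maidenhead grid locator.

DR83so

Shift to the Maidenhead origin (180°W, 90°S): lon 77.5408, lat 173.6148.
Field (20°×10°, letters A–R): 77.5408/20 → 3 → D, 173.6148/10 → 17 → R; chars DR.
Square (2°×1°, digits 0–9): 17.5408/2 → 8, 3.6148/1 → 3; chars 83.
Subsquare (5′×2.5′, letters a–x): 1.5408/0.0833333 → 18 → s, 0.6148/0.0416667 → 14 → o; chars so.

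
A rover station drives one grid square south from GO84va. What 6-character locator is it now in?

Latitude subsquare a = 0; −1 → -1, wraps to 23 = x, carry into square.
Latitude square 4; −1 → 3.
The longitude characters are unchanged.

GO83vx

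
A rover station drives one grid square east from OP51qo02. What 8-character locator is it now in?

OP51qo12

Longitude extended square 0; +1 → 1.
The latitude characters are unchanged.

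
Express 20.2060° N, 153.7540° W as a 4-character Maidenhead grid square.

BL30

Offset from 180°W / 90°S: lon 26.25°, lat 110.21°.
Field: 26.25/20 → 1 → B, 110.21/10 → 11 → L; chars BL.
Square: 6.25/2 → 3, 0.21/1 → 0; chars 30.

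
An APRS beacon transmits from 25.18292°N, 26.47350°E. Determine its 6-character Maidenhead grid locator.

KL35fe

Add 180° to longitude and 90° to latitude: 206.4735, 115.1829.
Field: 206.4735/20 → 10 → K, 115.1829/10 → 11 → L; chars KL.
Square: 6.4735/2 → 3, 5.1829/1 → 5; chars 35.
Subsquare: 0.4735/0.0833333 → 5 → f, 0.1829/0.0416667 → 4 → e; chars fe.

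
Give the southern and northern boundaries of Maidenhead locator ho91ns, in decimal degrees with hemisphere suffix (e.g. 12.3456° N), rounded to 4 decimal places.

Field H=7, O=14: +7·20° lon, +14·10° lat → SW at lon -40°, lat 50°.
Square 9, 1: +9·2° lon, +1·1° lat → SW at lon -22°, lat 51°.
Subsquare n=13, s=18: +13·0.0833333° lon, +18·0.0416667° lat → SW at lon -20.9167°, lat 51.75°.
Cell spans 0.0833333° lon × 0.0416667° lat.
south 51.7500° N, north 51.7917° N.

51.7500° N, 51.7917° N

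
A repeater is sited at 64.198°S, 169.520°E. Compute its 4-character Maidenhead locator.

Add 180° to longitude and 90° to latitude: 349.52, 25.80.
Field: lon ⌊349.52/20⌋ = 17 → R; lat ⌊25.80/10⌋ = 2 → C.
Square: lon ⌊9.52/2⌋ = 4; lat ⌊5.80/1⌋ = 5.

RC45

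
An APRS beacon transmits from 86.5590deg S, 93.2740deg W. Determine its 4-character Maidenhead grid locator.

EA33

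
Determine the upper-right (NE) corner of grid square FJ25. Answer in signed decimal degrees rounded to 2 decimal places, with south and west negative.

Field F=5, J=9: +5·20° lon, +9·10° lat → SW at lon -80°, lat 0°.
Square 2, 5: +2·2° lon, +5·1° lat → SW at lon -76°, lat 5°.
Cell spans 2° lon × 1° lat. NE corner is SW corner plus one full cell.
latitude 6.00, longitude -74.00.

6.00, -74.00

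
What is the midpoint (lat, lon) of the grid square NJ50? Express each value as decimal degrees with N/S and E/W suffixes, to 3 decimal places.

0.500° N, 91.000° E

Field N=13, J=9: +13·20° lon, +9·10° lat → SW at lon 80°, lat 0°.
Square 5, 0: +5·2° lon, +0·1° lat → SW at lon 90°, lat 0°.
Cell spans 2° lon × 1° lat. Centre is SW corner plus half of each.
latitude 0.500° N, longitude 91.000° E.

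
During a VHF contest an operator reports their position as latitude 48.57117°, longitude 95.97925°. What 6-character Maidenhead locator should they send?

Shift to the Maidenhead origin (180°W, 90°S): lon 275.9792, lat 138.5712.
Field: lon ⌊275.9792/20⌋ = 13 → N; lat ⌊138.5712/10⌋ = 13 → N.
Square: lon ⌊15.9792/2⌋ = 7; lat ⌊8.5712/1⌋ = 8.
Subsquare: lon ⌊1.9792/0.0833333⌋ = 23 → x; lat ⌊0.5712/0.0416667⌋ = 13 → n.

NN78xn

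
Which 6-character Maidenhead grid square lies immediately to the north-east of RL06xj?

RL16ak

Longitude subsquare x = 23; +1 → 24, wraps to 0 = a, carry into square.
Longitude square 0; +1 → 1.
Latitude subsquare j = 9; +1 → 10 = k.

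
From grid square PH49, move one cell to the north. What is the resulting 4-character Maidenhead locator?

PI40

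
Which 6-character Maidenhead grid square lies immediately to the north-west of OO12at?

OO02xu

Longitude subsquare a = 0; −1 → -1, wraps to 23 = x, carry into square.
Longitude square 1; −1 → 0.
Latitude subsquare t = 19; +1 → 20 = u.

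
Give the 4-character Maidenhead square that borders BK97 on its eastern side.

CK07

Longitude square 9; +1 → 10, wraps to 0, carry into field.
Longitude field B = 1; +1 → 2 = C.
The latitude characters are unchanged.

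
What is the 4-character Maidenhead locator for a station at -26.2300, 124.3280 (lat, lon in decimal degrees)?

Shift to the Maidenhead origin (180°W, 90°S): lon 304.33, lat 63.77.
Field (20°×10°, letters A–R): lon ⌊304.33/20⌋ = 15 → P; lat ⌊63.77/10⌋ = 6 → G.
Square (2°×1°, digits 0–9): lon ⌊4.33/2⌋ = 2; lat ⌊3.77/1⌋ = 3.

PG23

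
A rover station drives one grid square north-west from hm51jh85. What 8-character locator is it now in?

Longitude extended square 8; −1 → 7.
Latitude extended square 5; +1 → 6.

HM51jh76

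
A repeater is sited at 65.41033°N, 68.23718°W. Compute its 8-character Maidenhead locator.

FP55vj18

Offset from 180°W / 90°S: lon 111.76282°, lat 155.41033°.
Field: lon ⌊111.76282/20⌋ = 5 → F; lat ⌊155.41033/10⌋ = 15 → P.
Square: lon ⌊11.76282/2⌋ = 5; lat ⌊5.41033/1⌋ = 5.
Subsquare: lon ⌊1.76282/0.0833333⌋ = 21 → v; lat ⌊0.41033/0.0416667⌋ = 9 → j.
Extended square: lon ⌊0.01282/0.00833333⌋ = 1; lat ⌊0.03533/0.00416667⌋ = 8.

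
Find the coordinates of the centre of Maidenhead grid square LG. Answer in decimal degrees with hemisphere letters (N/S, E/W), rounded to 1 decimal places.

25.0° S, 50.0° E

Field L=11, G=6: +11·20° lon, +6·10° lat → SW at lon 40°, lat -30°.
Cell spans 20° lon × 10° lat. Centre is SW corner plus half of each.
latitude 25.0° S, longitude 50.0° E.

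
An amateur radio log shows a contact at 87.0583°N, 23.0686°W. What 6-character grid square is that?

HR87lb

Shift to the Maidenhead origin (180°W, 90°S): lon 156.9314, lat 177.0583.
Field (20°×10°, letters A–R): lon ⌊156.9314/20⌋ = 7 → H; lat ⌊177.0583/10⌋ = 17 → R.
Square (2°×1°, digits 0–9): lon ⌊16.9314/2⌋ = 8; lat ⌊7.0583/1⌋ = 7.
Subsquare (5′×2.5′, letters a–x): lon ⌊0.9314/0.0833333⌋ = 11 → l; lat ⌊0.0583/0.0416667⌋ = 1 → b.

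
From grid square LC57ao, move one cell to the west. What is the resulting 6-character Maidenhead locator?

LC47xo

Longitude subsquare a = 0; −1 → -1, wraps to 23 = x, carry into square.
Longitude square 5; −1 → 4.
The latitude characters are unchanged.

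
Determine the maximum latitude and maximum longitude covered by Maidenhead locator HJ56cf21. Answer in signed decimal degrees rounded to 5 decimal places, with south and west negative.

6.21667, -29.80833

Field H=7, J=9: +7·20° lon, +9·10° lat → SW at lon -40°, lat 0°.
Square 5, 6: +5·2° lon, +6·1° lat → SW at lon -30°, lat 6°.
Subsquare c=2, f=5: +2·0.0833333° lon, +5·0.0416667° lat → SW at lon -29.8333°, lat 6.20833°.
Extended square 2, 1: +2·0.00833333° lon, +1·0.00416667° lat → SW at lon -29.8167°, lat 6.2125°.
Cell spans 0.00833333° lon × 0.00416667° lat. NE corner is SW corner plus one full cell.
latitude 6.21667, longitude -29.80833.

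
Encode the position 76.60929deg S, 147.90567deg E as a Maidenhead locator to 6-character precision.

QB33wj

Shift to the Maidenhead origin (180°W, 90°S): lon 327.9057, lat 13.3907.
Field: lon ⌊327.9057/20⌋ = 16 → Q; lat ⌊13.3907/10⌋ = 1 → B.
Square: lon ⌊7.9057/2⌋ = 3; lat ⌊3.3907/1⌋ = 3.
Subsquare: lon ⌊1.9057/0.0833333⌋ = 22 → w; lat ⌊0.3907/0.0416667⌋ = 9 → j.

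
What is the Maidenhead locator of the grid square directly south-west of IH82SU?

IH82rt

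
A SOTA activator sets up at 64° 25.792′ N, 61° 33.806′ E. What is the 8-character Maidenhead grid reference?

MP04sk73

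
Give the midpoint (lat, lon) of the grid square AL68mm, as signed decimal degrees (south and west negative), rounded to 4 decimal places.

Field A=0, L=11: +0·20° lon, +11·10° lat → SW at lon -180°, lat 20°.
Square 6, 8: +6·2° lon, +8·1° lat → SW at lon -168°, lat 28°.
Subsquare m=12, m=12: +12·0.0833333° lon, +12·0.0416667° lat → SW at lon -167°, lat 28.5°.
Cell spans 0.0833333° lon × 0.0416667° lat. Centre is SW corner plus half of each.
latitude 28.5208, longitude -166.9583.

28.5208, -166.9583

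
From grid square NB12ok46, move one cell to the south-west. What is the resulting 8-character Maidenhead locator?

NB12ok35

Longitude extended square 4; −1 → 3.
Latitude extended square 6; −1 → 5.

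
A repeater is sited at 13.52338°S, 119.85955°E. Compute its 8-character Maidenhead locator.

OH96wl34

Offset from 180°W / 90°S: lon 299.85955°, lat 76.47662°.
Field: lon ⌊299.85955/20⌋ = 14 → O; lat ⌊76.47662/10⌋ = 7 → H.
Square: lon ⌊19.85955/2⌋ = 9; lat ⌊6.47662/1⌋ = 6.
Subsquare: lon ⌊1.85955/0.0833333⌋ = 22 → w; lat ⌊0.47662/0.0416667⌋ = 11 → l.
Extended square: lon ⌊0.02622/0.00833333⌋ = 3; lat ⌊0.01829/0.00416667⌋ = 4.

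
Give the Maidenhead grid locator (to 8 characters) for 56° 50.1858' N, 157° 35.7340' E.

QO86tu10

Shift to the Maidenhead origin (180°W, 90°S): lon 337.59557, lat 146.83643.
Field: lon ⌊337.59557/20⌋ = 16 → Q; lat ⌊146.83643/10⌋ = 14 → O.
Square: lon ⌊17.59557/2⌋ = 8; lat ⌊6.83643/1⌋ = 6.
Subsquare: lon ⌊1.59557/0.0833333⌋ = 19 → t; lat ⌊0.83643/0.0416667⌋ = 20 → u.
Extended square: lon ⌊0.01223/0.00833333⌋ = 1; lat ⌊0.00310/0.00416667⌋ = 0.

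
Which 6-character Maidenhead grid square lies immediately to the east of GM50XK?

GM60ak

Longitude subsquare x = 23; +1 → 24, wraps to 0 = a, carry into square.
Longitude square 5; +1 → 6.
The latitude characters are unchanged.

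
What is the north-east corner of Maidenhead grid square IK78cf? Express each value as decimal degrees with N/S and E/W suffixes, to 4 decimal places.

18.2500° N, 5.7500° W

Field I=8, K=10: +8·20° lon, +10·10° lat → SW at lon -20°, lat 10°.
Square 7, 8: +7·2° lon, +8·1° lat → SW at lon -6°, lat 18°.
Subsquare c=2, f=5: +2·0.0833333° lon, +5·0.0416667° lat → SW at lon -5.83333°, lat 18.2083°.
Cell spans 0.0833333° lon × 0.0416667° lat. NE corner is SW corner plus one full cell.
latitude 18.2500° N, longitude 5.7500° W.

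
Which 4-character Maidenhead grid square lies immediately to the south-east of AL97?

Longitude square 9; +1 → 10, wraps to 0, carry into field.
Longitude field A = 0; +1 → 1 = B.
Latitude square 7; −1 → 6.

BL06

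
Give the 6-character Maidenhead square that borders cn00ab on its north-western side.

BN90xc

Longitude subsquare a = 0; −1 → -1, wraps to 23 = x, carry into square.
Longitude square 0; −1 → -1, wraps to 9, carry into field.
Longitude field C = 2; −1 → 1 = B.
Latitude subsquare b = 1; +1 → 2 = c.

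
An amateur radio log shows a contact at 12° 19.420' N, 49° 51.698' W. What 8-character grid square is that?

GK52bh67

Shift to the Maidenhead origin (180°W, 90°S): lon 130.13837, lat 102.32367.
Field: lon ⌊130.13837/20⌋ = 6 → G; lat ⌊102.32367/10⌋ = 10 → K.
Square: lon ⌊10.13837/2⌋ = 5; lat ⌊2.32367/1⌋ = 2.
Subsquare: lon ⌊0.13837/0.0833333⌋ = 1 → b; lat ⌊0.32367/0.0416667⌋ = 7 → h.
Extended square: lon ⌊0.05503/0.00833333⌋ = 6; lat ⌊0.03200/0.00416667⌋ = 7.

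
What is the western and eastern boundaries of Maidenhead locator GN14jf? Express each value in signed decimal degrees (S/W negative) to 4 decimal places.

-57.2500, -57.1667

Field G=6, N=13: +6·20° lon, +13·10° lat → SW at lon -60°, lat 40°.
Square 1, 4: +1·2° lon, +4·1° lat → SW at lon -58°, lat 44°.
Subsquare j=9, f=5: +9·0.0833333° lon, +5·0.0416667° lat → SW at lon -57.25°, lat 44.2083°.
Cell spans 0.0833333° lon × 0.0416667° lat.
west -57.2500, east -57.1667.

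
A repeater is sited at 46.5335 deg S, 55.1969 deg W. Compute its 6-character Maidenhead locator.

GE23jl

Shift to the Maidenhead origin (180°W, 90°S): lon 124.8031, lat 43.4665.
Field: lon ⌊124.8031/20⌋ = 6 → G; lat ⌊43.4665/10⌋ = 4 → E.
Square: lon ⌊4.8031/2⌋ = 2; lat ⌊3.4665/1⌋ = 3.
Subsquare: lon ⌊0.8031/0.0833333⌋ = 9 → j; lat ⌊0.4665/0.0416667⌋ = 11 → l.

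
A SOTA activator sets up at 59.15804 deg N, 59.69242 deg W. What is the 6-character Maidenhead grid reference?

GO09dd

Offset from 180°W / 90°S: lon 120.3076°, lat 149.1580°.
Field: 120.3076/20 → 6 → G, 149.1580/10 → 14 → O; chars GO.
Square: 0.3076/2 → 0, 9.1580/1 → 9; chars 09.
Subsquare: 0.3076/0.0833333 → 3 → d, 0.1580/0.0416667 → 3 → d; chars dd.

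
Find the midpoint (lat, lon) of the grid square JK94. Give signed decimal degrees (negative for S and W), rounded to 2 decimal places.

14.50, 19.00

Field J=9, K=10: +9·20° lon, +10·10° lat → SW at lon 0°, lat 10°.
Square 9, 4: +9·2° lon, +4·1° lat → SW at lon 18°, lat 14°.
Cell spans 2° lon × 1° lat. Centre is SW corner plus half of each.
latitude 14.50, longitude 19.00.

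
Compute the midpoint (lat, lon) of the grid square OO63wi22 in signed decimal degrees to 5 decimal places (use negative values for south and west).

53.34375, 113.85417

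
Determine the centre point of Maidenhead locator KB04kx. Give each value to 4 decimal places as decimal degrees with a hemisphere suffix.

75.0208° S, 20.8750° E

Field K=10, B=1: +10·20° lon, +1·10° lat → SW at lon 20°, lat -80°.
Square 0, 4: +0·2° lon, +4·1° lat → SW at lon 20°, lat -76°.
Subsquare k=10, x=23: +10·0.0833333° lon, +23·0.0416667° lat → SW at lon 20.8333°, lat -75.0417°.
Cell spans 0.0833333° lon × 0.0416667° lat. Centre is SW corner plus half of each.
latitude 75.0208° S, longitude 20.8750° E.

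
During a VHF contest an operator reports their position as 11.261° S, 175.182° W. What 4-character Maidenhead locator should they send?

AH28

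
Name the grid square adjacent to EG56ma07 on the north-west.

Longitude extended square 0; −1 → -1, wraps to 9, carry into subsquare.
Longitude subsquare m = 12; −1 → 11 = l.
Latitude extended square 7; +1 → 8.

EG56la98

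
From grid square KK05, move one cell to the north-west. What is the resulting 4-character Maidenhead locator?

Longitude square 0; −1 → -1, wraps to 9, carry into field.
Longitude field K = 10; −1 → 9 = J.
Latitude square 5; +1 → 6.

JK96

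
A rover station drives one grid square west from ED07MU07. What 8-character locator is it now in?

Longitude extended square 0; −1 → -1, wraps to 9, carry into subsquare.
Longitude subsquare m = 12; −1 → 11 = l.
The latitude characters are unchanged.

ED07lu97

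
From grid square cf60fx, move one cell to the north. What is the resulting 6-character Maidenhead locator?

CF61fa

Latitude subsquare x = 23; +1 → 24, wraps to 0 = a, carry into square.
Latitude square 0; +1 → 1.
The longitude characters are unchanged.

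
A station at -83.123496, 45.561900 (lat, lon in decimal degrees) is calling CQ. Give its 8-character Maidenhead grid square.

Shift to the Maidenhead origin (180°W, 90°S): lon 225.56190, lat 6.87650.
Field: lon ⌊225.56190/20⌋ = 11 → L; lat ⌊6.87650/10⌋ = 0 → A.
Square: lon ⌊5.56190/2⌋ = 2; lat ⌊6.87650/1⌋ = 6.
Subsquare: lon ⌊1.56190/0.0833333⌋ = 18 → s; lat ⌊0.87650/0.0416667⌋ = 21 → v.
Extended square: lon ⌊0.06190/0.00833333⌋ = 7; lat ⌊0.00150/0.00416667⌋ = 0.

LA26sv70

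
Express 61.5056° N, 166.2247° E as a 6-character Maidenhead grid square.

RP31cm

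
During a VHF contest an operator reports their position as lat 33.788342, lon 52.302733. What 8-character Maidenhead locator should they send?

Offset from 180°W / 90°S: lon 232.30273°, lat 123.78834°.
Field (20°×10°, letters A–R): lon ⌊232.30273/20⌋ = 11 → L; lat ⌊123.78834/10⌋ = 12 → M.
Square (2°×1°, digits 0–9): lon ⌊12.30273/2⌋ = 6; lat ⌊3.78834/1⌋ = 3.
Subsquare (5′×2.5′, letters a–x): lon ⌊0.30273/0.0833333⌋ = 3 → d; lat ⌊0.78834/0.0416667⌋ = 18 → s.
Extended square (30″×15″, digits 0–9): lon ⌊0.05273/0.00833333⌋ = 6; lat ⌊0.03834/0.00416667⌋ = 9.

LM63ds69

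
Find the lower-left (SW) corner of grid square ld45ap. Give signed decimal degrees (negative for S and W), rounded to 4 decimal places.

-54.3750, 48.0000

Field L=11, D=3: +11·20° lon, +3·10° lat → SW at lon 40°, lat -60°.
Square 4, 5: +4·2° lon, +5·1° lat → SW at lon 48°, lat -55°.
Subsquare a=0, p=15: +0·0.0833333° lon, +15·0.0416667° lat → SW at lon 48°, lat -54.375°.
latitude -54.3750, longitude 48.0000.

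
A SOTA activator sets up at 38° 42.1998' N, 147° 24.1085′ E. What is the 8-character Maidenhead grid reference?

QM38qq88

Add 180° to longitude and 90° to latitude: 327.40181, 128.70333.
Field (20°×10°, letters A–R): 327.40181/20 → 16 → Q, 128.70333/10 → 12 → M; chars QM.
Square (2°×1°, digits 0–9): 7.40181/2 → 3, 8.70333/1 → 8; chars 38.
Subsquare (5′×2.5′, letters a–x): 1.40181/0.0833333 → 16 → q, 0.70333/0.0416667 → 16 → q; chars qq.
Extended square (30″×15″, digits 0–9): 0.06847/0.00833333 → 8, 0.03666/0.00416667 → 8; chars 88.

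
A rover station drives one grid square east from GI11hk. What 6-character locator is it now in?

GI11ik

Longitude subsquare h = 7; +1 → 8 = i.
The latitude characters are unchanged.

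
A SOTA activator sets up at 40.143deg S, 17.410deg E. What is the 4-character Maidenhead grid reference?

JE89

Offset from 180°W / 90°S: lon 197.41°, lat 49.86°.
Field (20°×10°, letters A–R): 197.41/20 → 9 → J, 49.86/10 → 4 → E; chars JE.
Square (2°×1°, digits 0–9): 17.41/2 → 8, 9.86/1 → 9; chars 89.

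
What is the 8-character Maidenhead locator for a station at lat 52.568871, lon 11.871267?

Add 180° to longitude and 90° to latitude: 191.87127, 142.56887.
Field: lon ⌊191.87127/20⌋ = 9 → J; lat ⌊142.56887/10⌋ = 14 → O.
Square: lon ⌊11.87127/2⌋ = 5; lat ⌊2.56887/1⌋ = 2.
Subsquare: lon ⌊1.87127/0.0833333⌋ = 22 → w; lat ⌊0.56887/0.0416667⌋ = 13 → n.
Extended square: lon ⌊0.03793/0.00833333⌋ = 4; lat ⌊0.02720/0.00416667⌋ = 6.

JO52wn46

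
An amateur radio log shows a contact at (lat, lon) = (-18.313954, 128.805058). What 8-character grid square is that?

PH41jq64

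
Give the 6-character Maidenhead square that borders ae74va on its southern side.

AE73vx

Latitude subsquare a = 0; −1 → -1, wraps to 23 = x, carry into square.
Latitude square 4; −1 → 3.
The longitude characters are unchanged.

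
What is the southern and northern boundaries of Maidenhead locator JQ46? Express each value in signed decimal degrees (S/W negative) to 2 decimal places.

76.00, 77.00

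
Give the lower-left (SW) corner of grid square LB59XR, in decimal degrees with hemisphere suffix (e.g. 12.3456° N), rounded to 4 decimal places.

70.2917° S, 51.9167° E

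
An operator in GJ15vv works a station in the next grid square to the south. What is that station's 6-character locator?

GJ15vu

Latitude subsquare v = 21; −1 → 20 = u.
The longitude characters are unchanged.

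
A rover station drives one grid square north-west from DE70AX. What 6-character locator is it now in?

DE61xa

Longitude subsquare a = 0; −1 → -1, wraps to 23 = x, carry into square.
Longitude square 7; −1 → 6.
Latitude subsquare x = 23; +1 → 24, wraps to 0 = a, carry into square.
Latitude square 0; +1 → 1.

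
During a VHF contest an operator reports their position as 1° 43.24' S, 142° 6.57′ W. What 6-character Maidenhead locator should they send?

BI88wg

Shift to the Maidenhead origin (180°W, 90°S): lon 37.8905, lat 88.2793.
Field: lon ⌊37.8905/20⌋ = 1 → B; lat ⌊88.2793/10⌋ = 8 → I.
Square: lon ⌊17.8905/2⌋ = 8; lat ⌊8.2793/1⌋ = 8.
Subsquare: lon ⌊1.8905/0.0833333⌋ = 22 → w; lat ⌊0.2793/0.0416667⌋ = 6 → g.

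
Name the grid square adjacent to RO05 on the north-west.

QO96

Longitude square 0; −1 → -1, wraps to 9, carry into field.
Longitude field R = 17; −1 → 16 = Q.
Latitude square 5; +1 → 6.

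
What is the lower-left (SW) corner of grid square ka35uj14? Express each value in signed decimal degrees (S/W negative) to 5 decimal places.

Field K=10, A=0: +10·20° lon, +0·10° lat → SW at lon 20°, lat -90°.
Square 3, 5: +3·2° lon, +5·1° lat → SW at lon 26°, lat -85°.
Subsquare u=20, j=9: +20·0.0833333° lon, +9·0.0416667° lat → SW at lon 27.6667°, lat -84.625°.
Extended square 1, 4: +1·0.00833333° lon, +4·0.00416667° lat → SW at lon 27.675°, lat -84.6083°.
latitude -84.60833, longitude 27.67500.

-84.60833, 27.67500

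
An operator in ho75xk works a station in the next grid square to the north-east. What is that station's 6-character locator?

Longitude subsquare x = 23; +1 → 24, wraps to 0 = a, carry into square.
Longitude square 7; +1 → 8.
Latitude subsquare k = 10; +1 → 11 = l.

HO85al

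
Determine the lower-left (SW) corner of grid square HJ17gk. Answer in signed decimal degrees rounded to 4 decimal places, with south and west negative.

Field H=7, J=9: +7·20° lon, +9·10° lat → SW at lon -40°, lat 0°.
Square 1, 7: +1·2° lon, +7·1° lat → SW at lon -38°, lat 7°.
Subsquare g=6, k=10: +6·0.0833333° lon, +10·0.0416667° lat → SW at lon -37.5°, lat 7.41667°.
latitude 7.4167, longitude -37.5000.

7.4167, -37.5000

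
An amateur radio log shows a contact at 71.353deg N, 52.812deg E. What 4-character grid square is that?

LQ61

Shift to the Maidenhead origin (180°W, 90°S): lon 232.81, lat 161.35.
Field (20°×10°, letters A–R): lon ⌊232.81/20⌋ = 11 → L; lat ⌊161.35/10⌋ = 16 → Q.
Square (2°×1°, digits 0–9): lon ⌊12.81/2⌋ = 6; lat ⌊1.35/1⌋ = 1.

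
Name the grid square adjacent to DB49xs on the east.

DB59as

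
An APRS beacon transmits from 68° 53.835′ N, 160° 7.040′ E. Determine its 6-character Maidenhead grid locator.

RP08bv

Add 180° to longitude and 90° to latitude: 340.1173, 158.8972.
Field (20°×10°, letters A–R): lon ⌊340.1173/20⌋ = 17 → R; lat ⌊158.8972/10⌋ = 15 → P.
Square (2°×1°, digits 0–9): lon ⌊0.1173/2⌋ = 0; lat ⌊8.8972/1⌋ = 8.
Subsquare (5′×2.5′, letters a–x): lon ⌊0.1173/0.0833333⌋ = 1 → b; lat ⌊0.8972/0.0416667⌋ = 21 → v.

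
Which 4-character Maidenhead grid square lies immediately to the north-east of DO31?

Longitude square 3; +1 → 4.
Latitude square 1; +1 → 2.

DO42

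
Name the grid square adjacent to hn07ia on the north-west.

HN07hb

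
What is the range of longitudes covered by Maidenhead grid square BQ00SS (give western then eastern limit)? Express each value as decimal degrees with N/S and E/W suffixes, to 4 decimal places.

Field B=1, Q=16: +1·20° lon, +16·10° lat → SW at lon -160°, lat 70°.
Square 0, 0: +0·2° lon, +0·1° lat → SW at lon -160°, lat 70°.
Subsquare s=18, s=18: +18·0.0833333° lon, +18·0.0416667° lat → SW at lon -158.5°, lat 70.75°.
Cell spans 0.0833333° lon × 0.0416667° lat.
west 158.5000° W, east 158.4167° W.

158.5000° W, 158.4167° W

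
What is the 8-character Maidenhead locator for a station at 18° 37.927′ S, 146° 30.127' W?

BH61ri98

Add 180° to longitude and 90° to latitude: 33.49788, 71.36788.
Field: lon ⌊33.49788/20⌋ = 1 → B; lat ⌊71.36788/10⌋ = 7 → H.
Square: lon ⌊13.49788/2⌋ = 6; lat ⌊1.36788/1⌋ = 1.
Subsquare: lon ⌊1.49788/0.0833333⌋ = 17 → r; lat ⌊0.36788/0.0416667⌋ = 8 → i.
Extended square: lon ⌊0.08122/0.00833333⌋ = 9; lat ⌊0.03455/0.00416667⌋ = 8.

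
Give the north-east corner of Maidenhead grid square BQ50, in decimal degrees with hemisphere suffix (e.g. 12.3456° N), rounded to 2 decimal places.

71.00° N, 148.00° W

Field B=1, Q=16: +1·20° lon, +16·10° lat → SW at lon -160°, lat 70°.
Square 5, 0: +5·2° lon, +0·1° lat → SW at lon -150°, lat 70°.
Cell spans 2° lon × 1° lat. NE corner is SW corner plus one full cell.
latitude 71.00° N, longitude 148.00° W.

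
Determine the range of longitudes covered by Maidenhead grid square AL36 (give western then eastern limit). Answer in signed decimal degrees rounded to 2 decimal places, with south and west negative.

Field A=0, L=11: +0·20° lon, +11·10° lat → SW at lon -180°, lat 20°.
Square 3, 6: +3·2° lon, +6·1° lat → SW at lon -174°, lat 26°.
Cell spans 2° lon × 1° lat.
west -174.00, east -172.00.

-174.00, -172.00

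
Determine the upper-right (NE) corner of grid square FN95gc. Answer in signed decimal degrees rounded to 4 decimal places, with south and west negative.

45.1250, -61.4167

Field F=5, N=13: +5·20° lon, +13·10° lat → SW at lon -80°, lat 40°.
Square 9, 5: +9·2° lon, +5·1° lat → SW at lon -62°, lat 45°.
Subsquare g=6, c=2: +6·0.0833333° lon, +2·0.0416667° lat → SW at lon -61.5°, lat 45.0833°.
Cell spans 0.0833333° lon × 0.0416667° lat. NE corner is SW corner plus one full cell.
latitude 45.1250, longitude -61.4167.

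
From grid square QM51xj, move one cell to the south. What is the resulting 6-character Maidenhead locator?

QM51xi

Latitude subsquare j = 9; −1 → 8 = i.
The longitude characters are unchanged.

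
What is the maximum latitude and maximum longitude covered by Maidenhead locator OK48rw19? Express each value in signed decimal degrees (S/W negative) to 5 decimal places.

18.95833, 109.43333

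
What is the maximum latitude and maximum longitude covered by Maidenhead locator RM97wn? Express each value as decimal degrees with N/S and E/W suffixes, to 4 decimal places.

37.5833° N, 179.9167° E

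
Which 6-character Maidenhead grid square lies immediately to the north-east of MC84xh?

MC94ai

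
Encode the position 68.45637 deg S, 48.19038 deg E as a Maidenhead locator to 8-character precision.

LC41cn20

Offset from 180°W / 90°S: lon 228.19038°, lat 21.54363°.
Field (20°×10°, letters A–R): lon ⌊228.19038/20⌋ = 11 → L; lat ⌊21.54363/10⌋ = 2 → C.
Square (2°×1°, digits 0–9): lon ⌊8.19038/2⌋ = 4; lat ⌊1.54363/1⌋ = 1.
Subsquare (5′×2.5′, letters a–x): lon ⌊0.19038/0.0833333⌋ = 2 → c; lat ⌊0.54363/0.0416667⌋ = 13 → n.
Extended square (30″×15″, digits 0–9): lon ⌊0.02371/0.00833333⌋ = 2; lat ⌊0.00196/0.00416667⌋ = 0.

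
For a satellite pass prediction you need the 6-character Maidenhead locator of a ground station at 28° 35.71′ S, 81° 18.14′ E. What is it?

Shift to the Maidenhead origin (180°W, 90°S): lon 261.3023, lat 61.4048.
Field: lon ⌊261.3023/20⌋ = 13 → N; lat ⌊61.4048/10⌋ = 6 → G.
Square: lon ⌊1.3023/2⌋ = 0; lat ⌊1.4048/1⌋ = 1.
Subsquare: lon ⌊1.3023/0.0833333⌋ = 15 → p; lat ⌊0.4048/0.0416667⌋ = 9 → j.

NG01pj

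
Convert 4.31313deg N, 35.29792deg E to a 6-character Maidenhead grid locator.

KJ74ph

Offset from 180°W / 90°S: lon 215.2979°, lat 94.3131°.
Field: lon ⌊215.2979/20⌋ = 10 → K; lat ⌊94.3131/10⌋ = 9 → J.
Square: lon ⌊15.2979/2⌋ = 7; lat ⌊4.3131/1⌋ = 4.
Subsquare: lon ⌊1.2979/0.0833333⌋ = 15 → p; lat ⌊0.3131/0.0416667⌋ = 7 → h.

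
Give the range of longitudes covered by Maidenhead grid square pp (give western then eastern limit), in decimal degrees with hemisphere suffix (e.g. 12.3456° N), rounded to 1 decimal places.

120.0° E, 140.0° E

Field P=15, P=15: +15·20° lon, +15·10° lat → SW at lon 120°, lat 60°.
Cell spans 20° lon × 10° lat.
west 120.0° E, east 140.0° E.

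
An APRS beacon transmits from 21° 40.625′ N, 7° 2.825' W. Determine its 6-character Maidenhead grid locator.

IL61lq

Add 180° to longitude and 90° to latitude: 172.9529, 111.6771.
Field (20°×10°, letters A–R): lon ⌊172.9529/20⌋ = 8 → I; lat ⌊111.6771/10⌋ = 11 → L.
Square (2°×1°, digits 0–9): lon ⌊12.9529/2⌋ = 6; lat ⌊1.6771/1⌋ = 1.
Subsquare (5′×2.5′, letters a–x): lon ⌊0.9529/0.0833333⌋ = 11 → l; lat ⌊0.6771/0.0416667⌋ = 16 → q.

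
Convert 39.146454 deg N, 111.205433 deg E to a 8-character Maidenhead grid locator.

OM59od45

Add 180° to longitude and 90° to latitude: 291.20543, 129.14645.
Field: 291.20543/20 → 14 → O, 129.14645/10 → 12 → M; chars OM.
Square: 11.20543/2 → 5, 9.14645/1 → 9; chars 59.
Subsquare: 1.20543/0.0833333 → 14 → o, 0.14645/0.0416667 → 3 → d; chars od.
Extended square: 0.03877/0.00833333 → 4, 0.02145/0.00416667 → 5; chars 45.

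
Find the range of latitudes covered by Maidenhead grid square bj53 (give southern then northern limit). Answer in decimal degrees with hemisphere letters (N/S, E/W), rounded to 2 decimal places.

Field B=1, J=9: +1·20° lon, +9·10° lat → SW at lon -160°, lat 0°.
Square 5, 3: +5·2° lon, +3·1° lat → SW at lon -150°, lat 3°.
Cell spans 2° lon × 1° lat.
south 3.00° N, north 4.00° N.

3.00° N, 4.00° N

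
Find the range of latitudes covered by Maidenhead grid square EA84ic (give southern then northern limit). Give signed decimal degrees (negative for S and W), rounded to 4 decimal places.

-85.9167, -85.8750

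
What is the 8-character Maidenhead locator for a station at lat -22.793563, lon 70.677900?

MG57ie19

Shift to the Maidenhead origin (180°W, 90°S): lon 250.67790, lat 67.20644.
Field (20°×10°, letters A–R): 250.67790/20 → 12 → M, 67.20644/10 → 6 → G; chars MG.
Square (2°×1°, digits 0–9): 10.67790/2 → 5, 7.20644/1 → 7; chars 57.
Subsquare (5′×2.5′, letters a–x): 0.67790/0.0833333 → 8 → i, 0.20644/0.0416667 → 4 → e; chars ie.
Extended square (30″×15″, digits 0–9): 0.01123/0.00833333 → 1, 0.03977/0.00416667 → 9; chars 19.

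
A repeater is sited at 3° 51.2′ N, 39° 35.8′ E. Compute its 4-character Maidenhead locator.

KJ93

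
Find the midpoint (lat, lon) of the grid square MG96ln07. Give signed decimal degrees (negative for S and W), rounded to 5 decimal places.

Field M=12, G=6: +12·20° lon, +6·10° lat → SW at lon 60°, lat -30°.
Square 9, 6: +9·2° lon, +6·1° lat → SW at lon 78°, lat -24°.
Subsquare l=11, n=13: +11·0.0833333° lon, +13·0.0416667° lat → SW at lon 78.9167°, lat -23.4583°.
Extended square 0, 7: +0·0.00833333° lon, +7·0.00416667° lat → SW at lon 78.9167°, lat -23.4292°.
Cell spans 0.00833333° lon × 0.00416667° lat. Centre is SW corner plus half of each.
latitude -23.42708, longitude 78.92083.

-23.42708, 78.92083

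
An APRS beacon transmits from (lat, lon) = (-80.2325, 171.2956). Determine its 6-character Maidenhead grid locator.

RA59ps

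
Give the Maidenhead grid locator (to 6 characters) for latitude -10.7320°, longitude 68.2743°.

Add 180° to longitude and 90° to latitude: 248.2743, 79.2680.
Field (20°×10°, letters A–R): 248.2743/20 → 12 → M, 79.2680/10 → 7 → H; chars MH.
Square (2°×1°, digits 0–9): 8.2743/2 → 4, 9.2680/1 → 9; chars 49.
Subsquare (5′×2.5′, letters a–x): 0.2743/0.0833333 → 3 → d, 0.2680/0.0416667 → 6 → g; chars dg.

MH49dg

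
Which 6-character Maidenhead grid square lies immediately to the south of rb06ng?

RB06nf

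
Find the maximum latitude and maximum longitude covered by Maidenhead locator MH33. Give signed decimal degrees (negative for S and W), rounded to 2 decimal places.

-16.00, 68.00

Field M=12, H=7: +12·20° lon, +7·10° lat → SW at lon 60°, lat -20°.
Square 3, 3: +3·2° lon, +3·1° lat → SW at lon 66°, lat -17°.
Cell spans 2° lon × 1° lat. NE corner is SW corner plus one full cell.
latitude -16.00, longitude 68.00.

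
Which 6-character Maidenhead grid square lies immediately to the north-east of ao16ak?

Longitude subsquare a = 0; +1 → 1 = b.
Latitude subsquare k = 10; +1 → 11 = l.

AO16bl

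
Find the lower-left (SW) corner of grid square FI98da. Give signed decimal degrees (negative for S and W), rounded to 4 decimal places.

-2.0000, -61.7500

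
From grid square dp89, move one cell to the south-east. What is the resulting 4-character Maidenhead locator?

DP98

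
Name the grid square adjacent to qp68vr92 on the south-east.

QP68wr01

Longitude extended square 9; +1 → 10, wraps to 0, carry into subsquare.
Longitude subsquare v = 21; +1 → 22 = w.
Latitude extended square 2; −1 → 1.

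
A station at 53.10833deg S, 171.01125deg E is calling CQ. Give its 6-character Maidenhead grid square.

RD56mv

Shift to the Maidenhead origin (180°W, 90°S): lon 351.0113, lat 36.8917.
Field (20°×10°, letters A–R): lon ⌊351.0113/20⌋ = 17 → R; lat ⌊36.8917/10⌋ = 3 → D.
Square (2°×1°, digits 0–9): lon ⌊11.0113/2⌋ = 5; lat ⌊6.8917/1⌋ = 6.
Subsquare (5′×2.5′, letters a–x): lon ⌊1.0113/0.0833333⌋ = 12 → m; lat ⌊0.8917/0.0416667⌋ = 21 → v.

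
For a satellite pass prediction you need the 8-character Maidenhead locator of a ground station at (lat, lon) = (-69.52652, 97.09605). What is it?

NC80nl13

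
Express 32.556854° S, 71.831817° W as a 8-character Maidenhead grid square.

Offset from 180°W / 90°S: lon 108.16818°, lat 57.44315°.
Field: lon ⌊108.16818/20⌋ = 5 → F; lat ⌊57.44315/10⌋ = 5 → F.
Square: lon ⌊8.16818/2⌋ = 4; lat ⌊7.44315/1⌋ = 7.
Subsquare: lon ⌊0.16818/0.0833333⌋ = 2 → c; lat ⌊0.44315/0.0416667⌋ = 10 → k.
Extended square: lon ⌊0.00152/0.00833333⌋ = 0; lat ⌊0.02648/0.00416667⌋ = 6.

FF47ck06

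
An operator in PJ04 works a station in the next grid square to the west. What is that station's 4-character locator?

OJ94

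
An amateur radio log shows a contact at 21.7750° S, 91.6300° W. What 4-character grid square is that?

Add 180° to longitude and 90° to latitude: 88.37, 68.22.
Field (20°×10°, letters A–R): lon ⌊88.37/20⌋ = 4 → E; lat ⌊68.22/10⌋ = 6 → G.
Square (2°×1°, digits 0–9): lon ⌊8.37/2⌋ = 4; lat ⌊8.22/1⌋ = 8.

EG48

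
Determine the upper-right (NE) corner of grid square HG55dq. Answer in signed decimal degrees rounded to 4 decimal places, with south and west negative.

-24.2917, -29.6667

Field H=7, G=6: +7·20° lon, +6·10° lat → SW at lon -40°, lat -30°.
Square 5, 5: +5·2° lon, +5·1° lat → SW at lon -30°, lat -25°.
Subsquare d=3, q=16: +3·0.0833333° lon, +16·0.0416667° lat → SW at lon -29.75°, lat -24.3333°.
Cell spans 0.0833333° lon × 0.0416667° lat. NE corner is SW corner plus one full cell.
latitude -24.2917, longitude -29.6667.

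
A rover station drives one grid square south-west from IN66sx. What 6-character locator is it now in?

IN66rw

Longitude subsquare s = 18; −1 → 17 = r.
Latitude subsquare x = 23; −1 → 22 = w.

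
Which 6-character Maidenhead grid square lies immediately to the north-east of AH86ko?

AH86lp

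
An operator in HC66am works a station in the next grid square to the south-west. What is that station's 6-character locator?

Longitude subsquare a = 0; −1 → -1, wraps to 23 = x, carry into square.
Longitude square 6; −1 → 5.
Latitude subsquare m = 12; −1 → 11 = l.

HC56xl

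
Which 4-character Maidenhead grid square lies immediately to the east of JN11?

JN21

Longitude square 1; +1 → 2.
The latitude characters are unchanged.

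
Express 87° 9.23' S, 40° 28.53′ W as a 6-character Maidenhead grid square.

GA92su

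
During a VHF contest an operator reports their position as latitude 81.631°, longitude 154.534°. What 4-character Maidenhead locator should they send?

QR71

Add 180° to longitude and 90° to latitude: 334.53, 171.63.
Field: 334.53/20 → 16 → Q, 171.63/10 → 17 → R; chars QR.
Square: 14.53/2 → 7, 1.63/1 → 1; chars 71.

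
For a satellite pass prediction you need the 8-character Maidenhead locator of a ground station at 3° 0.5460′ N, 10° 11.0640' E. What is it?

Shift to the Maidenhead origin (180°W, 90°S): lon 190.18440, lat 93.00910.
Field (20°×10°, letters A–R): lon ⌊190.18440/20⌋ = 9 → J; lat ⌊93.00910/10⌋ = 9 → J.
Square (2°×1°, digits 0–9): lon ⌊10.18440/2⌋ = 5; lat ⌊3.00910/1⌋ = 3.
Subsquare (5′×2.5′, letters a–x): lon ⌊0.18440/0.0833333⌋ = 2 → c; lat ⌊0.00910/0.0416667⌋ = 0 → a.
Extended square (30″×15″, digits 0–9): lon ⌊0.01773/0.00833333⌋ = 2; lat ⌊0.00910/0.00416667⌋ = 2.

JJ53ca22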